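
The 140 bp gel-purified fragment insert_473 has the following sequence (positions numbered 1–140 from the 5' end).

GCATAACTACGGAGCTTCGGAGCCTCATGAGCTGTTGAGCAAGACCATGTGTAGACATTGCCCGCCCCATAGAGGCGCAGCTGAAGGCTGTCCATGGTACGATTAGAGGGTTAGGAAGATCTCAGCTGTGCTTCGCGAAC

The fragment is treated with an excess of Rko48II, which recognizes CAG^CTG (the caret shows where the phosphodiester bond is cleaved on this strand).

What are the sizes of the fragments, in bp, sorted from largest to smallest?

Rko48II sites (CAGCTG) start at positions 78, 123.
Rko48II cuts after base 3 of each site, so after positions 80, 125.
Linear molecule, 2 cuts → 3 fragments:
  1–80 → 80 bp
  81–125 → 45 bp
  126–140 → 15 bp
Sorted largest to smallest: 80, 45, 15 bp.

80, 45, 15 bp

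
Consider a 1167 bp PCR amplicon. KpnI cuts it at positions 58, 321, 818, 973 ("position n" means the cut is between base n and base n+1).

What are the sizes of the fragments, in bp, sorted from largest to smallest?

497, 263, 194, 155, 58 bp

Linear molecule, 4 cuts → 5 fragments:
  58 − 0 = 58 bp
  321 − 58 = 263 bp
  818 − 321 = 497 bp
  973 − 818 = 155 bp
  1167 − 973 = 194 bp
Sorted largest to smallest: 497, 263, 194, 155, 58 bp.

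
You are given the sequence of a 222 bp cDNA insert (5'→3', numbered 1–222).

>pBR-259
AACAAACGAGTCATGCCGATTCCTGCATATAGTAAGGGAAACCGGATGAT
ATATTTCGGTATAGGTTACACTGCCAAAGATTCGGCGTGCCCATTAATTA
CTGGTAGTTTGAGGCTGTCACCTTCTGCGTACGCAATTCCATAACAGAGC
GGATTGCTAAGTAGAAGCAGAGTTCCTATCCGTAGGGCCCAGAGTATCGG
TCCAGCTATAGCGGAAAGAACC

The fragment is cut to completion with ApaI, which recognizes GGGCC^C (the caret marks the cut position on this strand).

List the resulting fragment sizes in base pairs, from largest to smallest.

189, 33 bp

The ApaI site (GGGCCC) starts at position 185.
ApaI cuts after base 5 of each site (before the last base), so after position 189.
Linear molecule, 1 cut → 2 fragments:
  1–189 → 189 bp
  190–222 → 33 bp
Sorted largest to smallest: 189, 33 bp.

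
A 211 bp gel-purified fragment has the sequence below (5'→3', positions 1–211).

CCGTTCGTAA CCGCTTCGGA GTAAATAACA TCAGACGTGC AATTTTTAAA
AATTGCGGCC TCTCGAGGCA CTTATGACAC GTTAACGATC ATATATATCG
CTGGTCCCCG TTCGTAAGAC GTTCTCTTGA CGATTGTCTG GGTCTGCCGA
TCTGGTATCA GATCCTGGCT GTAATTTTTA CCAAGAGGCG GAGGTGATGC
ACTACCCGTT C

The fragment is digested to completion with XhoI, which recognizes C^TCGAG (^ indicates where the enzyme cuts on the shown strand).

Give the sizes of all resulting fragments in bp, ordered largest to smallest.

149, 62 bp

The XhoI site (CTCGAG) starts at position 62.
XhoI cuts after the first base of each site, so after position 62.
Linear molecule, 1 cut → 2 fragments:
  1–62 → 62 bp
  63–211 → 149 bp
Sorted largest to smallest: 149, 62 bp.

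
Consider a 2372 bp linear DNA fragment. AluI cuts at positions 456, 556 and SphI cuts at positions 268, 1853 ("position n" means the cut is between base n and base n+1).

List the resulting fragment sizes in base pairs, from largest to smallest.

Combined cut positions (sorted): 268, 456, 556, 1853.
Linear molecule, 4 cuts → 5 fragments:
  268 − 0 = 268 bp
  456 − 268 = 188 bp
  556 − 456 = 100 bp
  1853 − 556 = 1297 bp
  2372 − 1853 = 519 bp
Sorted largest to smallest: 1297, 519, 268, 188, 100 bp.

1297, 519, 268, 188, 100 bp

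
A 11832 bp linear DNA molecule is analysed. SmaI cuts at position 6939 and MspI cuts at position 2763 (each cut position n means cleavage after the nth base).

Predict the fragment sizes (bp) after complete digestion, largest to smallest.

4893, 4176, 2763 bp

Combined cut positions (sorted): 2763, 6939.
Linear molecule, 2 cuts → 3 fragments:
  2763 − 0 = 2763 bp
  6939 − 2763 = 4176 bp
  11832 − 6939 = 4893 bp
Sorted largest to smallest: 4893, 4176, 2763 bp.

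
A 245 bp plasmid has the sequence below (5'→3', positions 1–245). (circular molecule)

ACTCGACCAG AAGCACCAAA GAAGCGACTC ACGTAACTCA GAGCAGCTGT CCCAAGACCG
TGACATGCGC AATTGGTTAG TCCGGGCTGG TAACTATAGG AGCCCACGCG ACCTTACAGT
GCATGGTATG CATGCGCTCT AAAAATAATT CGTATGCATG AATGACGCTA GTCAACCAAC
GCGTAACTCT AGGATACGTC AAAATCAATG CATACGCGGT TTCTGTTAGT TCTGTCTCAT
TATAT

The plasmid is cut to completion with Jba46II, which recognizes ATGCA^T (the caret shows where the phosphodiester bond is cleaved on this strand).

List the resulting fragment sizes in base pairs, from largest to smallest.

165, 54, 26 bp

Jba46II sites (ATGCAT) start at positions 128, 154, 208.
Jba46II cuts after base 5 of each site (before the last base), so after positions 132, 158, 212.
Circular molecule, 3 cuts → 3 fragments:
  133–158 → 26 bp
  159–212 → 54 bp
  213–245 then 1–132 → 33 + 132 = 165 bp
Sorted largest to smallest: 165, 54, 26 bp.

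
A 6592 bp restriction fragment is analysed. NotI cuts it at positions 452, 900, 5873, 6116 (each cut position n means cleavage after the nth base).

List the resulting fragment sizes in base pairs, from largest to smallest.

Linear molecule, 4 cuts → 5 fragments:
  452 − 0 = 452 bp
  900 − 452 = 448 bp
  5873 − 900 = 4973 bp
  6116 − 5873 = 243 bp
  6592 − 6116 = 476 bp
Sorted largest to smallest: 4973, 476, 452, 448, 243 bp.

4973, 476, 452, 448, 243 bp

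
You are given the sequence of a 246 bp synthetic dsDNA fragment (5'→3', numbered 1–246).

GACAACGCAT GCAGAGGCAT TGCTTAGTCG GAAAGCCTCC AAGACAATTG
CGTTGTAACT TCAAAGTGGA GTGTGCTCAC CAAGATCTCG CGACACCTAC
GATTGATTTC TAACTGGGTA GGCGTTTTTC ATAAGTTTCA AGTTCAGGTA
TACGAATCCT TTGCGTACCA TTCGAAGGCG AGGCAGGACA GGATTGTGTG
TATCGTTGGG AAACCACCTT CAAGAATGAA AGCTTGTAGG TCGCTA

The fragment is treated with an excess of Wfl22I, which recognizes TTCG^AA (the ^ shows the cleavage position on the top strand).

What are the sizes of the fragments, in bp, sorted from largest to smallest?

174, 72 bp

The Wfl22I site (TTCGAA) starts at position 171.
Wfl22I cuts after base 4 of each site, so after position 174.
Linear molecule, 1 cut → 2 fragments:
  1–174 → 174 bp
  175–246 → 72 bp
Sorted largest to smallest: 174, 72 bp.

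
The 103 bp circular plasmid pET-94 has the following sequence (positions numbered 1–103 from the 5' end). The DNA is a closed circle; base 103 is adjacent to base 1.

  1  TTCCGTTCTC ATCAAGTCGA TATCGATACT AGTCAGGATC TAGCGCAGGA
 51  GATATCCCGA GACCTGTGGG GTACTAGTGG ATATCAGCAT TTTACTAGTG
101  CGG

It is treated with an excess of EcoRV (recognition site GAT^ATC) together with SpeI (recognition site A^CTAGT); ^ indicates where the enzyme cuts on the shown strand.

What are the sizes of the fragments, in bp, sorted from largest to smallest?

EcoRV sites (GATATC) start at positions 19, 51, 80.
EcoRV cuts after base 3 of each site, so after positions 21, 53, 82.
SpeI sites (ACTAGT) start at positions 28, 73, 94.
SpeI cuts after the first base of each site, so after positions 28, 73, 94.
Combined cut positions: 21, 28, 53, 73, 82, 94.
Circular molecule, 6 cuts → 6 fragments:
  22–28 → 7 bp
  29–53 → 25 bp
  54–73 → 20 bp
  74–82 → 9 bp
  83–94 → 12 bp
  95–103 then 1–21 → 9 + 21 = 30 bp
Sorted largest to smallest: 30, 25, 20, 12, 9, 7 bp.

30, 25, 20, 12, 9, 7 bp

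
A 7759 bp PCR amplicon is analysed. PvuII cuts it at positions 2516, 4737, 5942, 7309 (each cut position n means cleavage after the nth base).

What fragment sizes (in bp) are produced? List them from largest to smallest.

2516, 2221, 1367, 1205, 450 bp

Linear molecule, 4 cuts → 5 fragments:
  2516 − 0 = 2516 bp
  4737 − 2516 = 2221 bp
  5942 − 4737 = 1205 bp
  7309 − 5942 = 1367 bp
  7759 − 7309 = 450 bp
Sorted largest to smallest: 2516, 2221, 1367, 1205, 450 bp.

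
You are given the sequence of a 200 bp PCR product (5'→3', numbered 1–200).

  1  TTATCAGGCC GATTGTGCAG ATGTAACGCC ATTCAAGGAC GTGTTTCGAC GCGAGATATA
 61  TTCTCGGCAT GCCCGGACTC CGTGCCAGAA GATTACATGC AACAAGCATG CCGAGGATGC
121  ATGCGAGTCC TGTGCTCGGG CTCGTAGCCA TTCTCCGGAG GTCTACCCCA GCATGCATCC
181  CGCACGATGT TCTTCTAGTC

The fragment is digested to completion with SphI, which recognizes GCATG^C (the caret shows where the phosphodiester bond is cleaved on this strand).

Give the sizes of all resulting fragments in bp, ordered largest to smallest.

71, 52, 39, 25, 13 bp

SphI sites (GCATGC) start at positions 67, 106, 119, 171.
SphI cuts after base 5 of each site (before the last base), so after positions 71, 110, 123, 175.
Linear molecule, 4 cuts → 5 fragments:
  1–71 → 71 bp
  72–110 → 39 bp
  111–123 → 13 bp
  124–175 → 52 bp
  176–200 → 25 bp
Sorted largest to smallest: 71, 52, 39, 25, 13 bp.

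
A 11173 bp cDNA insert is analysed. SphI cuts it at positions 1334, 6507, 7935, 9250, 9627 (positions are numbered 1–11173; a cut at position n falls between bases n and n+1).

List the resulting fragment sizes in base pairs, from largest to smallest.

Linear molecule, 5 cuts → 6 fragments:
  1334 − 0 = 1334 bp
  6507 − 1334 = 5173 bp
  7935 − 6507 = 1428 bp
  9250 − 7935 = 1315 bp
  9627 − 9250 = 377 bp
  11173 − 9627 = 1546 bp
Sorted largest to smallest: 5173, 1546, 1428, 1334, 1315, 377 bp.

5173, 1546, 1428, 1334, 1315, 377 bp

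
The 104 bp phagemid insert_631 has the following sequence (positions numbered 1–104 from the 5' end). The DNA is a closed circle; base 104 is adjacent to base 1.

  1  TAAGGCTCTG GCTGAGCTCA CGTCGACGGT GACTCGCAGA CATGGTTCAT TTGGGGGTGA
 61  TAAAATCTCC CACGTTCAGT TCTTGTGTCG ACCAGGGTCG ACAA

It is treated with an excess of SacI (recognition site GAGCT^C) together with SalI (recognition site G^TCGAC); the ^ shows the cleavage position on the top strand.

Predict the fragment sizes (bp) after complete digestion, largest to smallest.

The SacI site (GAGCTC) starts at position 14.
SacI cuts after base 5 of each site (before the last base), so after position 18.
SalI sites (GTCGAC) start at positions 22, 87, 97.
SalI cuts after the first base of each site, so after positions 22, 87, 97.
Combined cut positions: 18, 22, 87, 97.
Circular molecule, 4 cuts → 4 fragments:
  19–22 → 4 bp
  23–87 → 65 bp
  88–97 → 10 bp
  98–104 then 1–18 → 7 + 18 = 25 bp
Sorted largest to smallest: 65, 25, 10, 4 bp.

65, 25, 10, 4 bp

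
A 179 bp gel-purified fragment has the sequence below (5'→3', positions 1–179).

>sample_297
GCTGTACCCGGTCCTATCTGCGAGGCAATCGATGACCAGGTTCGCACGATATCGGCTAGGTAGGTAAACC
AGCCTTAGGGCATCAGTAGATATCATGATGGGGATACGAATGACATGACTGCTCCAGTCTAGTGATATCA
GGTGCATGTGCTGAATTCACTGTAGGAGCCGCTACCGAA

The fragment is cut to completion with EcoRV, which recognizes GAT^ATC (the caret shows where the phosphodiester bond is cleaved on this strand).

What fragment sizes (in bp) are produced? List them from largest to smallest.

50, 45, 43, 41 bp

EcoRV sites (GATATC) start at positions 48, 89, 134.
EcoRV cuts after base 3 of each site, so after positions 50, 91, 136.
Linear molecule, 3 cuts → 4 fragments:
  1–50 → 50 bp
  51–91 → 41 bp
  92–136 → 45 bp
  137–179 → 43 bp
Sorted largest to smallest: 50, 45, 43, 41 bp.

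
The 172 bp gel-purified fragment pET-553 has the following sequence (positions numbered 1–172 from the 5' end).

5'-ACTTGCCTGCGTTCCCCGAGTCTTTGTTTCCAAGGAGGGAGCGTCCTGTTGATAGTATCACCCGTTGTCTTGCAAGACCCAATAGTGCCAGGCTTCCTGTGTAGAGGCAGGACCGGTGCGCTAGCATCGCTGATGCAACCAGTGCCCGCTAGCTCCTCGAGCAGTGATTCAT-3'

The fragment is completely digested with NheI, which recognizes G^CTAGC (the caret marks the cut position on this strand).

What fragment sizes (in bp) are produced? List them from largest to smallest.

NheI sites (GCTAGC) start at positions 120, 148.
NheI cuts after the first base of each site, so after positions 120, 148.
Linear molecule, 2 cuts → 3 fragments:
  1–120 → 120 bp
  121–148 → 28 bp
  149–172 → 24 bp
Sorted largest to smallest: 120, 28, 24 bp.

120, 28, 24 bp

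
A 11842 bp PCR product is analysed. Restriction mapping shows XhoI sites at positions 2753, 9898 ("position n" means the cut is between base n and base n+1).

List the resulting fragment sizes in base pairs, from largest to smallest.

7145, 2753, 1944 bp

Linear molecule, 2 cuts → 3 fragments:
  2753 − 0 = 2753 bp
  9898 − 2753 = 7145 bp
  11842 − 9898 = 1944 bp
Sorted largest to smallest: 7145, 2753, 1944 bp.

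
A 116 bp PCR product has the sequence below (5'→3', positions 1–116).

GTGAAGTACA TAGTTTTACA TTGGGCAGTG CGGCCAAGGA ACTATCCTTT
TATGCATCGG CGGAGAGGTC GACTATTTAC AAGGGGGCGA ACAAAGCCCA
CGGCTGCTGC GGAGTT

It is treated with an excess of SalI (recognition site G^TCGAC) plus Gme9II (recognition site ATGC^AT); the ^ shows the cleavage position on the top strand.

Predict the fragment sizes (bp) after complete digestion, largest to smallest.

55, 48, 13 bp

The SalI site (GTCGAC) starts at position 68.
SalI cuts after the first base of each site, so after position 68.
The Gme9II site (ATGCAT) starts at position 52.
Gme9II cuts after base 4 of each site, so after position 55.
Combined cut positions: 55, 68.
Linear molecule, 2 cuts → 3 fragments:
  1–55 → 55 bp
  56–68 → 13 bp
  69–116 → 48 bp
Sorted largest to smallest: 55, 48, 13 bp.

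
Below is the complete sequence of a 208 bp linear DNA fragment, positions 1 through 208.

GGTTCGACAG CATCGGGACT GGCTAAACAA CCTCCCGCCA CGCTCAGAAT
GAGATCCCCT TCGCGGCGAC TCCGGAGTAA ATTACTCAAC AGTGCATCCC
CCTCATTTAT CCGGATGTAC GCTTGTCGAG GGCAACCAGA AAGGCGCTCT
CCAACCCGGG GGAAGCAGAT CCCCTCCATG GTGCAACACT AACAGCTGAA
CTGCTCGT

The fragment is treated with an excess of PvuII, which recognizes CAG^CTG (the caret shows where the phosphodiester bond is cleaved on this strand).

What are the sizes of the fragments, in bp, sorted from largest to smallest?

The PvuII site (CAGCTG) starts at position 193.
PvuII cuts after base 3 of each site, so after position 195.
Linear molecule, 1 cut → 2 fragments:
  1–195 → 195 bp
  196–208 → 13 bp
Sorted largest to smallest: 195, 13 bp.

195, 13 bp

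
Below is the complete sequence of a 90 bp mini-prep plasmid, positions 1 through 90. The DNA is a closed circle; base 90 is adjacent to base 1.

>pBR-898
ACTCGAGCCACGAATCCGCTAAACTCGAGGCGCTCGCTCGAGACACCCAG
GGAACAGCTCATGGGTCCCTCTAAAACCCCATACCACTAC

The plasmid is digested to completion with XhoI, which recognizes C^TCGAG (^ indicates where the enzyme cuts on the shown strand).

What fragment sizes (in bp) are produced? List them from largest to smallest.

55, 22, 13 bp

XhoI sites (CTCGAG) start at positions 2, 24, 37.
XhoI cuts after the first base of each site, so after positions 2, 24, 37.
Circular molecule, 3 cuts → 3 fragments:
  3–24 → 22 bp
  25–37 → 13 bp
  38–90 then 1–2 → 53 + 2 = 55 bp
Sorted largest to smallest: 55, 22, 13 bp.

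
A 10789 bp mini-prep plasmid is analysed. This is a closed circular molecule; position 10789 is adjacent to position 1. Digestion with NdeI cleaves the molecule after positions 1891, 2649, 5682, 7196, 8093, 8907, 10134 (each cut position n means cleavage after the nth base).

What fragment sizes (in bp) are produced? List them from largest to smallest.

3033, 2546, 1514, 1227, 897, 814, 758 bp

Circular molecule, 7 cuts → 7 fragments:
  2649 − 1891 = 758 bp
  5682 − 2649 = 3033 bp
  7196 − 5682 = 1514 bp
  8093 − 7196 = 897 bp
  8907 − 8093 = 814 bp
  10134 − 8907 = 1227 bp
  wrap: 10789 − 10134 + 1891 = 2546 bp
Sorted largest to smallest: 3033, 2546, 1514, 1227, 897, 814, 758 bp.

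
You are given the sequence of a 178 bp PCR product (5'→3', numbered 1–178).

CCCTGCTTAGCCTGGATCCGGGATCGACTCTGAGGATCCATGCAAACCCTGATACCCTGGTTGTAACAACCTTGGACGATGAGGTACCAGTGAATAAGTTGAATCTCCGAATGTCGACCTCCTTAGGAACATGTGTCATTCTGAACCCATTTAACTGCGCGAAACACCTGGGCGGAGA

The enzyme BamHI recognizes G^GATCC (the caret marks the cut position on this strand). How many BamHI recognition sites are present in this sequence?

GGATCC occurs starting at positions 14, 34.
BamHI cuts at 2 sites.

2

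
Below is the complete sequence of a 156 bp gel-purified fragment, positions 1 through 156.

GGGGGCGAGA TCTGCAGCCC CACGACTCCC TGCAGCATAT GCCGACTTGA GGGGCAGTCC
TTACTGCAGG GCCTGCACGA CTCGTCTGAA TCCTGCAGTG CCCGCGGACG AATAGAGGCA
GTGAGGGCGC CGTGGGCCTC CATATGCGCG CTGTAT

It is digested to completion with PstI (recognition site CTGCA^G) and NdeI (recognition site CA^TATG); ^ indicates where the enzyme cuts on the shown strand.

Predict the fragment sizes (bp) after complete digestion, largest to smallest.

PstI sites (CTGCAG) start at positions 12, 30, 64, 93.
PstI cuts after base 5 of each site (before the last base), so after positions 16, 34, 68, 97.
NdeI sites (CATATG) start at positions 36, 141.
NdeI cuts after base 2 of each site, so after positions 37, 142.
Combined cut positions: 16, 34, 37, 68, 97, 142.
Linear molecule, 6 cuts → 7 fragments:
  1–16 → 16 bp
  17–34 → 18 bp
  35–37 → 3 bp
  38–68 → 31 bp
  69–97 → 29 bp
  98–142 → 45 bp
  143–156 → 14 bp
Sorted largest to smallest: 45, 31, 29, 18, 16, 14, 3 bp.

45, 31, 29, 18, 16, 14, 3 bp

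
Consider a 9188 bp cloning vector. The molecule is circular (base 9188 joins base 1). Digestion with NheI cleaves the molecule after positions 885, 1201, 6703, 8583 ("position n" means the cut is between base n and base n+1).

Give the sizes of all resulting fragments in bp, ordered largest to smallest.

5502, 1880, 1490, 316 bp

Circular molecule, 4 cuts → 4 fragments:
  1201 − 885 = 316 bp
  6703 − 1201 = 5502 bp
  8583 − 6703 = 1880 bp
  wrap: 9188 − 8583 + 885 = 1490 bp
Sorted largest to smallest: 5502, 1880, 1490, 316 bp.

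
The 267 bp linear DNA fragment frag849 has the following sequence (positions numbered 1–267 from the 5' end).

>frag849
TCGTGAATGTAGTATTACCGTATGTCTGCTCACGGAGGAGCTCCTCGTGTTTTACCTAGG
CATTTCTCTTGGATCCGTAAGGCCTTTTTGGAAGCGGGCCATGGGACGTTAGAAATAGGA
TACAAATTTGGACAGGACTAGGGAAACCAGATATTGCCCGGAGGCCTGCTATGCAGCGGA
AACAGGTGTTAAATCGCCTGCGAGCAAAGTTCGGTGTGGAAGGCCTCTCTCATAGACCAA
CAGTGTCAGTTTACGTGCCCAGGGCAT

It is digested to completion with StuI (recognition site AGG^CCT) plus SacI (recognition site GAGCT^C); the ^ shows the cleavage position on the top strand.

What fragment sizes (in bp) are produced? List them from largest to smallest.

82, 59, 44, 42, 40 bp

StuI sites (AGGCCT) start at positions 80, 162, 221.
StuI cuts after base 3 of each site, so after positions 82, 164, 223.
The SacI site (GAGCTC) starts at position 38.
SacI cuts after base 5 of each site (before the last base), so after position 42.
Combined cut positions: 42, 82, 164, 223.
Linear molecule, 4 cuts → 5 fragments:
  1–42 → 42 bp
  43–82 → 40 bp
  83–164 → 82 bp
  165–223 → 59 bp
  224–267 → 44 bp
Sorted largest to smallest: 82, 59, 44, 42, 40 bp.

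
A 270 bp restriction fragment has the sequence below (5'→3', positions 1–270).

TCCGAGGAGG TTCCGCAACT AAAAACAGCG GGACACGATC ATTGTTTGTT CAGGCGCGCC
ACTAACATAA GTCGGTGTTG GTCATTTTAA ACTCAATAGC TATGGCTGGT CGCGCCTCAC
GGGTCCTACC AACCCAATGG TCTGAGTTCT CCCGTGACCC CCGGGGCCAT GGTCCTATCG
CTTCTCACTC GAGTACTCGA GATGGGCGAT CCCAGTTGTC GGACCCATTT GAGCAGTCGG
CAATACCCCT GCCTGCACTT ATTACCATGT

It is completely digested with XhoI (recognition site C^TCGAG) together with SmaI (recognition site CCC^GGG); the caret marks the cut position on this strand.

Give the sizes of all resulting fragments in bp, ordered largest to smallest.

162, 74, 26, 8 bp

XhoI sites (CTCGAG) start at positions 188, 196.
XhoI cuts after the first base of each site, so after positions 188, 196.
The SmaI site (CCCGGG) starts at position 160.
SmaI cuts after base 3 of each site, so after position 162.
Combined cut positions: 162, 188, 196.
Linear molecule, 3 cuts → 4 fragments:
  1–162 → 162 bp
  163–188 → 26 bp
  189–196 → 8 bp
  197–270 → 74 bp
Sorted largest to smallest: 162, 74, 26, 8 bp.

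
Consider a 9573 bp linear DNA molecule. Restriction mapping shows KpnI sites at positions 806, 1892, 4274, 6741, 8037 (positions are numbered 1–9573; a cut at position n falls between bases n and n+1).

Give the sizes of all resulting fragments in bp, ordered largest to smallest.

2467, 2382, 1536, 1296, 1086, 806 bp

Linear molecule, 5 cuts → 6 fragments:
  806 − 0 = 806 bp
  1892 − 806 = 1086 bp
  4274 − 1892 = 2382 bp
  6741 − 4274 = 2467 bp
  8037 − 6741 = 1296 bp
  9573 − 8037 = 1536 bp
Sorted largest to smallest: 2467, 2382, 1536, 1296, 1086, 806 bp.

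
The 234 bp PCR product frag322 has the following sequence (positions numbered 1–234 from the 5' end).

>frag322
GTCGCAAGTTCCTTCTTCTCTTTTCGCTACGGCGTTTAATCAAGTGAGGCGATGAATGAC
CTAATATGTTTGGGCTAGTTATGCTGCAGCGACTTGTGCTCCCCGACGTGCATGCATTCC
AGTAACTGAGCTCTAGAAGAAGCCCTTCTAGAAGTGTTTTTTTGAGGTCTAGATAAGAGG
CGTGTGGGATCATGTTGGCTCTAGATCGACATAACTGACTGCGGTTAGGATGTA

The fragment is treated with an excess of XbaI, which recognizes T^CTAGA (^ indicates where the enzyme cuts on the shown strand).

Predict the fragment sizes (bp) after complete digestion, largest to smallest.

132, 34, 32, 21, 15 bp

XbaI sites (TCTAGA) start at positions 132, 147, 168, 200.
XbaI cuts after the first base of each site, so after positions 132, 147, 168, 200.
Linear molecule, 4 cuts → 5 fragments:
  1–132 → 132 bp
  133–147 → 15 bp
  148–168 → 21 bp
  169–200 → 32 bp
  201–234 → 34 bp
Sorted largest to smallest: 132, 34, 32, 21, 15 bp.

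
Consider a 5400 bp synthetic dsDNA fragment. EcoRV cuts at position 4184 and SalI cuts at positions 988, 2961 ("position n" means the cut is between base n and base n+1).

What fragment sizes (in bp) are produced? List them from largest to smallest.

1973, 1223, 1216, 988 bp

Combined cut positions (sorted): 988, 2961, 4184.
Linear molecule, 3 cuts → 4 fragments:
  988 − 0 = 988 bp
  2961 − 988 = 1973 bp
  4184 − 2961 = 1223 bp
  5400 − 4184 = 1216 bp
Sorted largest to smallest: 1973, 1223, 1216, 988 bp.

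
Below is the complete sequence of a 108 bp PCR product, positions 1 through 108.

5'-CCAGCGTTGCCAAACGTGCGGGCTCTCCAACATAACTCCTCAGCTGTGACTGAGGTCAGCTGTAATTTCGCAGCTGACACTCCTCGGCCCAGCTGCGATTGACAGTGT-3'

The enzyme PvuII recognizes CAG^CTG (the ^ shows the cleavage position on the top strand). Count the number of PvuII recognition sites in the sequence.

CAGCTG occurs starting at positions 41, 57, 71, 90.
PvuII cuts at 4 sites.

4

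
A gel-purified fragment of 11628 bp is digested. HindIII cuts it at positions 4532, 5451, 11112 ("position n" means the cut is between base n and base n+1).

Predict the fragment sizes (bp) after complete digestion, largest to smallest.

Linear molecule, 3 cuts → 4 fragments:
  4532 − 0 = 4532 bp
  5451 − 4532 = 919 bp
  11112 − 5451 = 5661 bp
  11628 − 11112 = 516 bp
Sorted largest to smallest: 5661, 4532, 919, 516 bp.

5661, 4532, 919, 516 bp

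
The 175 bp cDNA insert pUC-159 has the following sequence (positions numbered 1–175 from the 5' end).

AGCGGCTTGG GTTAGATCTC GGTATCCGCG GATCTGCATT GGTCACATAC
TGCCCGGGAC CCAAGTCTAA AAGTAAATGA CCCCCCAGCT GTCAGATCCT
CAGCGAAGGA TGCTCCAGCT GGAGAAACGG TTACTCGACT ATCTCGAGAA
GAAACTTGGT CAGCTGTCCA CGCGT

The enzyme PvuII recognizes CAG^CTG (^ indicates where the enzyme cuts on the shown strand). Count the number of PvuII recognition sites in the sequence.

CAGCTG occurs starting at positions 86, 116, 161.
PvuII cuts at 3 sites.

3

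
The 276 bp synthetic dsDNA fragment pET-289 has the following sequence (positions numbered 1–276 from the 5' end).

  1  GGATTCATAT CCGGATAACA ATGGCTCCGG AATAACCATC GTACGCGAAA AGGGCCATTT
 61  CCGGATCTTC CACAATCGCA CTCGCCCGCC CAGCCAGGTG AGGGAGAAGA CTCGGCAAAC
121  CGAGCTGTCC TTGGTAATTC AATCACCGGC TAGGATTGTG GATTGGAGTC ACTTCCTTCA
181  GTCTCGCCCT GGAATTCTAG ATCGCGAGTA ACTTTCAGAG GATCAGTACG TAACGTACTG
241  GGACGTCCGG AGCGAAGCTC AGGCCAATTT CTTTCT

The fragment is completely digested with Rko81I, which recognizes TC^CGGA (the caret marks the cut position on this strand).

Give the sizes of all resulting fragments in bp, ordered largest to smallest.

Rko81I sites (TCCGGA) start at positions 10, 26, 60, 246.
Rko81I cuts after base 2 of each site, so after positions 11, 27, 61, 247.
Linear molecule, 4 cuts → 5 fragments:
  1–11 → 11 bp
  12–27 → 16 bp
  28–61 → 34 bp
  62–247 → 186 bp
  248–276 → 29 bp
Sorted largest to smallest: 186, 34, 29, 16, 11 bp.

186, 34, 29, 16, 11 bp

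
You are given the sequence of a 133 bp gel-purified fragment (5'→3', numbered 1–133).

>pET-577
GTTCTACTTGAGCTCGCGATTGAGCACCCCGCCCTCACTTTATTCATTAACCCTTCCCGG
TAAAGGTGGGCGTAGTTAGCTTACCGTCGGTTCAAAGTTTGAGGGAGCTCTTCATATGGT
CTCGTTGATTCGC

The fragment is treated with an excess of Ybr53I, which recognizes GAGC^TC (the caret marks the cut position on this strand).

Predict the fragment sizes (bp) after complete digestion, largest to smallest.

Ybr53I sites (GAGCTC) start at positions 10, 105.
Ybr53I cuts after base 4 of each site, so after positions 13, 108.
Linear molecule, 2 cuts → 3 fragments:
  1–13 → 13 bp
  14–108 → 95 bp
  109–133 → 25 bp
Sorted largest to smallest: 95, 25, 13 bp.

95, 25, 13 bp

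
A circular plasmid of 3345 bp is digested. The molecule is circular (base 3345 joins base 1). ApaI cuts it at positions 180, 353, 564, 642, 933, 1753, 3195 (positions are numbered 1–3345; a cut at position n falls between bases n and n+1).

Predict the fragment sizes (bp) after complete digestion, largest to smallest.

1442, 820, 330, 291, 211, 173, 78 bp

Circular molecule, 7 cuts → 7 fragments:
  353 − 180 = 173 bp
  564 − 353 = 211 bp
  642 − 564 = 78 bp
  933 − 642 = 291 bp
  1753 − 933 = 820 bp
  3195 − 1753 = 1442 bp
  wrap: 3345 − 3195 + 180 = 330 bp
Sorted largest to smallest: 1442, 820, 330, 291, 211, 173, 78 bp.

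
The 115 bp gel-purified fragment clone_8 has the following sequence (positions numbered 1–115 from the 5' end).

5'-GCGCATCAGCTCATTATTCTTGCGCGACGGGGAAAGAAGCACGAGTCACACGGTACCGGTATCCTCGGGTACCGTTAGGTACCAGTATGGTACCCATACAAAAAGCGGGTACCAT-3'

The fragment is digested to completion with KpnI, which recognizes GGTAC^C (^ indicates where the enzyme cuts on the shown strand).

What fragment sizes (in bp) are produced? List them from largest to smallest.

KpnI sites (GGTACC) start at positions 52, 68, 78, 89, 108.
KpnI cuts after base 5 of each site (before the last base), so after positions 56, 72, 82, 93, 112.
Linear molecule, 5 cuts → 6 fragments:
  1–56 → 56 bp
  57–72 → 16 bp
  73–82 → 10 bp
  83–93 → 11 bp
  94–112 → 19 bp
  113–115 → 3 bp
Sorted largest to smallest: 56, 19, 16, 11, 10, 3 bp.

56, 19, 16, 11, 10, 3 bp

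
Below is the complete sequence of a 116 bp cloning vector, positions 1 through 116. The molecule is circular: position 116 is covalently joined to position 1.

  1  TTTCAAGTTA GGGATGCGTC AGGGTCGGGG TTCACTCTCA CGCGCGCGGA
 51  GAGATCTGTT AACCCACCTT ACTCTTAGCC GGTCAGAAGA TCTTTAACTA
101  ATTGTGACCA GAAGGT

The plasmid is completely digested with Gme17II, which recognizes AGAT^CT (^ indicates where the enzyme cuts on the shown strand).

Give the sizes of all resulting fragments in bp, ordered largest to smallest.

Gme17II sites (AGATCT) start at positions 52, 88.
Gme17II cuts after base 4 of each site, so after positions 55, 91.
Circular molecule, 2 cuts → 2 fragments:
  56–91 → 36 bp
  92–116 then 1–55 → 25 + 55 = 80 bp
Sorted largest to smallest: 80, 36 bp.

80, 36 bp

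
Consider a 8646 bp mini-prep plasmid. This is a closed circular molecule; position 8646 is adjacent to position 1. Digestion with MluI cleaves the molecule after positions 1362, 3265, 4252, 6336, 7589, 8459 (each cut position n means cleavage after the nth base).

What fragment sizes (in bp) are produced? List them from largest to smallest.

Circular molecule, 6 cuts → 6 fragments:
  3265 − 1362 = 1903 bp
  4252 − 3265 = 987 bp
  6336 − 4252 = 2084 bp
  7589 − 6336 = 1253 bp
  8459 − 7589 = 870 bp
  wrap: 8646 − 8459 + 1362 = 1549 bp
Sorted largest to smallest: 2084, 1903, 1549, 1253, 987, 870 bp.

2084, 1903, 1549, 1253, 987, 870 bp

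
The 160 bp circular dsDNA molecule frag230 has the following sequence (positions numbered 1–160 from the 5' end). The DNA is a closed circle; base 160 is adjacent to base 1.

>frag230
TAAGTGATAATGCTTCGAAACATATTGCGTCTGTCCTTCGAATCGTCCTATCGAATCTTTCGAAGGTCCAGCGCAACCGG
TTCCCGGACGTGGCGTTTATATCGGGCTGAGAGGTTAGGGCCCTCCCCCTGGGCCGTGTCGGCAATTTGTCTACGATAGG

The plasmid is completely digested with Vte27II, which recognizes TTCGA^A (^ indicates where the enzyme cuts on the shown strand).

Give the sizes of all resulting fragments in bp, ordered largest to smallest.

Vte27II sites (TTCGAA) start at positions 14, 37, 59.
Vte27II cuts after base 5 of each site (before the last base), so after positions 18, 41, 63.
Circular molecule, 3 cuts → 3 fragments:
  19–41 → 23 bp
  42–63 → 22 bp
  64–160 then 1–18 → 97 + 18 = 115 bp
Sorted largest to smallest: 115, 23, 22 bp.

115, 23, 22 bp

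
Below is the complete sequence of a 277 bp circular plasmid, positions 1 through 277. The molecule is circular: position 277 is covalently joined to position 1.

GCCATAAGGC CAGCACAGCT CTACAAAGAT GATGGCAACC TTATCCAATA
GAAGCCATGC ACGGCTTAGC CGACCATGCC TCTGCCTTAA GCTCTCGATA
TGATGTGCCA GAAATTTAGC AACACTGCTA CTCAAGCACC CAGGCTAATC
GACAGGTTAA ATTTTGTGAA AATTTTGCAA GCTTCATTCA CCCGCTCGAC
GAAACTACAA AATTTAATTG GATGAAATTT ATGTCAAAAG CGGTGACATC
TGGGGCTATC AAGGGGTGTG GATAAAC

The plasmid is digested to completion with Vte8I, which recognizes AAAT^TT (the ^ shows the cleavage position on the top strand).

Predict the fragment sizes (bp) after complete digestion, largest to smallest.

164, 47, 40, 15, 11 bp

Vte8I sites (AAATTT) start at positions 112, 159, 170, 210, 225.
Vte8I cuts after base 4 of each site, so after positions 115, 162, 173, 213, 228.
Circular molecule, 5 cuts → 5 fragments:
  116–162 → 47 bp
  163–173 → 11 bp
  174–213 → 40 bp
  214–228 → 15 bp
  229–277 then 1–115 → 49 + 115 = 164 bp
Sorted largest to smallest: 164, 47, 40, 15, 11 bp.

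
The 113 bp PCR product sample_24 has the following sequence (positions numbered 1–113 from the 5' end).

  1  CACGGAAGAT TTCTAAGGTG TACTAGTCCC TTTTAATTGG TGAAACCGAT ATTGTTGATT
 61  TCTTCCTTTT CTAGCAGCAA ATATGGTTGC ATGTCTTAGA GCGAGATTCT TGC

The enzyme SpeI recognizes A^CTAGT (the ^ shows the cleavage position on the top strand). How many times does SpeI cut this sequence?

1

ACTAGT occurs starting at position 22.
SpeI cuts at 1 site.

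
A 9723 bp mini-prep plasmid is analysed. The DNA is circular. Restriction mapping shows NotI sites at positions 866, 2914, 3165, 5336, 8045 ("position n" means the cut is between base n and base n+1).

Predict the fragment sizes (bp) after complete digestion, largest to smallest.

2709, 2544, 2171, 2048, 251 bp

Circular molecule, 5 cuts → 5 fragments:
  2914 − 866 = 2048 bp
  3165 − 2914 = 251 bp
  5336 − 3165 = 2171 bp
  8045 − 5336 = 2709 bp
  wrap: 9723 − 8045 + 866 = 2544 bp
Sorted largest to smallest: 2709, 2544, 2171, 2048, 251 bp.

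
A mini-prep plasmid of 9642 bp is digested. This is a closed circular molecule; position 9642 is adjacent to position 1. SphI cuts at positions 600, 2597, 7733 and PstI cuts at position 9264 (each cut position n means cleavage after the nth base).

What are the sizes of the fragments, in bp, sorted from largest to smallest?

Combined cut positions (sorted): 600, 2597, 7733, 9264.
Circular molecule, 4 cuts → 4 fragments:
  2597 − 600 = 1997 bp
  7733 − 2597 = 5136 bp
  9264 − 7733 = 1531 bp
  wrap: 9642 − 9264 + 600 = 978 bp
Sorted largest to smallest: 5136, 1997, 1531, 978 bp.

5136, 1997, 1531, 978 bp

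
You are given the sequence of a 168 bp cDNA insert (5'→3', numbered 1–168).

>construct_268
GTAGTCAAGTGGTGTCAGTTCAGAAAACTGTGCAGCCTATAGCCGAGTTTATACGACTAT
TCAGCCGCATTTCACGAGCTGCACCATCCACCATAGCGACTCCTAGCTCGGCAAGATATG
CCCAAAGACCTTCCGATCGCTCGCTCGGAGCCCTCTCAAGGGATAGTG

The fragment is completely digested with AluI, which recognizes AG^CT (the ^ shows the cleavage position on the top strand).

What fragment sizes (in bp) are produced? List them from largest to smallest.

78, 62, 28 bp

AluI sites (AGCT) start at positions 77, 105.
AluI cuts after base 2 of each site, so after positions 78, 106.
Linear molecule, 2 cuts → 3 fragments:
  1–78 → 78 bp
  79–106 → 28 bp
  107–168 → 62 bp
Sorted largest to smallest: 78, 62, 28 bp.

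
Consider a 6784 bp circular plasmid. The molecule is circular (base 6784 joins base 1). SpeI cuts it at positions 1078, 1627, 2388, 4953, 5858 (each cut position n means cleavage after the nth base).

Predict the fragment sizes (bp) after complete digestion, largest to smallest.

2565, 2004, 905, 761, 549 bp

Circular molecule, 5 cuts → 5 fragments:
  1627 − 1078 = 549 bp
  2388 − 1627 = 761 bp
  4953 − 2388 = 2565 bp
  5858 − 4953 = 905 bp
  wrap: 6784 − 5858 + 1078 = 2004 bp
Sorted largest to smallest: 2565, 2004, 905, 761, 549 bp.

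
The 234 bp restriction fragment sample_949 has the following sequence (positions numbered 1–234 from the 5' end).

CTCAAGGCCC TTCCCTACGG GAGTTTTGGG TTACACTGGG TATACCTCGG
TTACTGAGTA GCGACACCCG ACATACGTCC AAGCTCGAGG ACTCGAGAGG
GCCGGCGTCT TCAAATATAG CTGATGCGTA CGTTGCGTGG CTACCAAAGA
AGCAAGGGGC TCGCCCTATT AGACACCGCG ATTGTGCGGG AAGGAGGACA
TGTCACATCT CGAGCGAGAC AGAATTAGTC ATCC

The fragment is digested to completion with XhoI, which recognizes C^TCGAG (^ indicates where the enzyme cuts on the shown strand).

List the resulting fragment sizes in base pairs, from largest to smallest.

117, 84, 25, 8 bp

XhoI sites (CTCGAG) start at positions 84, 92, 209.
XhoI cuts after the first base of each site, so after positions 84, 92, 209.
Linear molecule, 3 cuts → 4 fragments:
  1–84 → 84 bp
  85–92 → 8 bp
  93–209 → 117 bp
  210–234 → 25 bp
Sorted largest to smallest: 117, 84, 25, 8 bp.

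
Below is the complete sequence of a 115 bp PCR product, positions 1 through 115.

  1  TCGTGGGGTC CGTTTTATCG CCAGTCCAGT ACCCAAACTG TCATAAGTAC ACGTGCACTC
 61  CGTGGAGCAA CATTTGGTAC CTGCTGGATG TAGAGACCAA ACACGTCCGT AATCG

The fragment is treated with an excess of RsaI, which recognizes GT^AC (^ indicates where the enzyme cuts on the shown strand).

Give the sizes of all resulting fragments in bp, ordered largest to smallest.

RsaI sites (GTAC) start at positions 29, 47, 77.
RsaI cuts after base 2 of each site, so after positions 30, 48, 78.
Linear molecule, 3 cuts → 4 fragments:
  1–30 → 30 bp
  31–48 → 18 bp
  49–78 → 30 bp
  79–115 → 37 bp
Sorted largest to smallest: 37, 30, 30, 18 bp.

37, 30, 30, 18 bp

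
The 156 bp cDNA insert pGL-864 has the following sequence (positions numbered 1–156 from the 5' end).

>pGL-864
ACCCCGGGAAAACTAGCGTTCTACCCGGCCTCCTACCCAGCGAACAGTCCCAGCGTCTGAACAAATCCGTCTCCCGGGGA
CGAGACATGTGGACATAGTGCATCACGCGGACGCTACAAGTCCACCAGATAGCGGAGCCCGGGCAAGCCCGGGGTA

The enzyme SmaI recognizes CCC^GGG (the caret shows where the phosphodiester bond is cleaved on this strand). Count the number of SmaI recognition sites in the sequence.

4

CCCGGG occurs starting at positions 3, 73, 138, 148.
SmaI cuts at 4 sites.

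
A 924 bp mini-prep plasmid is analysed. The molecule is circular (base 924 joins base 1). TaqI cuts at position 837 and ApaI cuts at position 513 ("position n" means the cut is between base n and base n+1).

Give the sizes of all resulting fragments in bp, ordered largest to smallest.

Combined cut positions (sorted): 513, 837.
Circular molecule, 2 cuts → 2 fragments:
  837 − 513 = 324 bp
  wrap: 924 − 837 + 513 = 600 bp
Sorted largest to smallest: 600, 324 bp.

600, 324 bp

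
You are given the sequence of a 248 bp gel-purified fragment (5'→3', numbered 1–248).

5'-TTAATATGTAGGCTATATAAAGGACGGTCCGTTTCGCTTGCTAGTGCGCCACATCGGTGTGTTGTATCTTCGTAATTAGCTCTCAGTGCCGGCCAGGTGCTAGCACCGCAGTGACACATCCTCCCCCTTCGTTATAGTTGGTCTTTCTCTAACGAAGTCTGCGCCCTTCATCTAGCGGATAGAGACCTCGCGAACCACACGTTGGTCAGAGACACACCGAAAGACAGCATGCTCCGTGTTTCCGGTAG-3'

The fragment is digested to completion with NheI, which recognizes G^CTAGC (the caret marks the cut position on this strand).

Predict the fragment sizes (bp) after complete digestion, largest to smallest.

The NheI site (GCTAGC) starts at position 99.
NheI cuts after the first base of each site, so after position 99.
Linear molecule, 1 cut → 2 fragments:
  1–99 → 99 bp
  100–248 → 149 bp
Sorted largest to smallest: 149, 99 bp.

149, 99 bp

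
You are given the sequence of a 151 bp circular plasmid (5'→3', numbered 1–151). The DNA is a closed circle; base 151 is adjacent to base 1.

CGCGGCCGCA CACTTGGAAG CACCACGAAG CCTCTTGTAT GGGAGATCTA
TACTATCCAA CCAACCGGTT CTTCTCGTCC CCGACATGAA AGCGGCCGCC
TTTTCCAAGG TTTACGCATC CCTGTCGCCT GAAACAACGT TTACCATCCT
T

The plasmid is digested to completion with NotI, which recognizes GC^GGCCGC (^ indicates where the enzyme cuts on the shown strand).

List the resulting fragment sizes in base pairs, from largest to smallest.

90, 61 bp

NotI sites (GCGGCCGC) start at positions 2, 92.
NotI cuts after base 2 of each site, so after positions 3, 93.
Circular molecule, 2 cuts → 2 fragments:
  4–93 → 90 bp
  94–151 then 1–3 → 58 + 3 = 61 bp
Sorted largest to smallest: 90, 61 bp.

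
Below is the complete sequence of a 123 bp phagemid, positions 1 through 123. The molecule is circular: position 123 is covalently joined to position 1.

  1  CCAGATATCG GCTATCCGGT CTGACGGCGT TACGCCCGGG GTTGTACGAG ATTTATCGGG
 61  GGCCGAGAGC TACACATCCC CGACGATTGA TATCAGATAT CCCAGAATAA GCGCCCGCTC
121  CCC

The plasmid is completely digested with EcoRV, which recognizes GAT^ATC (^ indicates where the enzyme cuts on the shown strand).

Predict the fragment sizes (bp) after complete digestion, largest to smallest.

85, 31, 7 bp

EcoRV sites (GATATC) start at positions 4, 89, 96.
EcoRV cuts after base 3 of each site, so after positions 6, 91, 98.
Circular molecule, 3 cuts → 3 fragments:
  7–91 → 85 bp
  92–98 → 7 bp
  99–123 then 1–6 → 25 + 6 = 31 bp
Sorted largest to smallest: 85, 31, 7 bp.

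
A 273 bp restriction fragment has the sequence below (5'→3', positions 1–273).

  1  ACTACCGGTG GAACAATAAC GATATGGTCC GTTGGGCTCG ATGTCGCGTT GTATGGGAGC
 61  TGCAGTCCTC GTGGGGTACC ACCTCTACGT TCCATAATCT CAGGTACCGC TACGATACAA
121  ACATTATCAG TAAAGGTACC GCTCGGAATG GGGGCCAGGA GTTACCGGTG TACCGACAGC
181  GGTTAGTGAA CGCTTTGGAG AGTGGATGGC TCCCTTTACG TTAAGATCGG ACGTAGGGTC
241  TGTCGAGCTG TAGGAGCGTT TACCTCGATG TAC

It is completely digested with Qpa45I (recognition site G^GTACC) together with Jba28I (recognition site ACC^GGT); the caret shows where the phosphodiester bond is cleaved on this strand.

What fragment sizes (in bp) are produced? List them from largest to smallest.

Qpa45I sites (GGTACC) start at positions 75, 103, 135.
Qpa45I cuts after the first base of each site, so after positions 75, 103, 135.
Jba28I sites (ACCGGT) start at positions 4, 164.
Jba28I cuts after base 3 of each site, so after positions 6, 166.
Combined cut positions: 6, 75, 103, 135, 166.
Linear molecule, 5 cuts → 6 fragments:
  1–6 → 6 bp
  7–75 → 69 bp
  76–103 → 28 bp
  104–135 → 32 bp
  136–166 → 31 bp
  167–273 → 107 bp
Sorted largest to smallest: 107, 69, 32, 31, 28, 6 bp.

107, 69, 32, 31, 28, 6 bp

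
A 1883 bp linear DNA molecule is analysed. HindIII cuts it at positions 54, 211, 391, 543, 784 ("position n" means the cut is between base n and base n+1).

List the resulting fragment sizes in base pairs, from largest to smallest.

Linear molecule, 5 cuts → 6 fragments:
  54 − 0 = 54 bp
  211 − 54 = 157 bp
  391 − 211 = 180 bp
  543 − 391 = 152 bp
  784 − 543 = 241 bp
  1883 − 784 = 1099 bp
Sorted largest to smallest: 1099, 241, 180, 157, 152, 54 bp.

1099, 241, 180, 157, 152, 54 bp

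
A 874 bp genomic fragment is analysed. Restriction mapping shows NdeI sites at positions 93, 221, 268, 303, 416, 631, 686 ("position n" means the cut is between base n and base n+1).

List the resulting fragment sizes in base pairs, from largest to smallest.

Linear molecule, 7 cuts → 8 fragments:
  93 − 0 = 93 bp
  221 − 93 = 128 bp
  268 − 221 = 47 bp
  303 − 268 = 35 bp
  416 − 303 = 113 bp
  631 − 416 = 215 bp
  686 − 631 = 55 bp
  874 − 686 = 188 bp
Sorted largest to smallest: 215, 188, 128, 113, 93, 55, 47, 35 bp.

215, 188, 128, 113, 93, 55, 47, 35 bp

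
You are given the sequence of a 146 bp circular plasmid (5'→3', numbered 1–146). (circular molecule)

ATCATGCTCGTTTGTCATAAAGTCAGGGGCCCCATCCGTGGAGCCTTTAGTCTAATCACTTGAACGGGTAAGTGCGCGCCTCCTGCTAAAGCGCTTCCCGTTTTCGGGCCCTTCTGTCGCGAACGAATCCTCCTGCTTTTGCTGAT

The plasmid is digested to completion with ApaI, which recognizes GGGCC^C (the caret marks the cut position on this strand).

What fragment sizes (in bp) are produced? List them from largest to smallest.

79, 67 bp

ApaI sites (GGGCCC) start at positions 27, 106.
ApaI cuts after base 5 of each site (before the last base), so after positions 31, 110.
Circular molecule, 2 cuts → 2 fragments:
  32–110 → 79 bp
  111–146 then 1–31 → 36 + 31 = 67 bp
Sorted largest to smallest: 79, 67 bp.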